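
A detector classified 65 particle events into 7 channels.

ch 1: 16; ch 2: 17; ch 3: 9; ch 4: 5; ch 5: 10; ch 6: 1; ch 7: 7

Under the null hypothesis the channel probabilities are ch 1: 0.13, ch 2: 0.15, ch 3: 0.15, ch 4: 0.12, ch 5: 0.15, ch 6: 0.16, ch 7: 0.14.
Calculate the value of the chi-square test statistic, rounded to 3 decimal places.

Expected counts E_i = n·p_i: 65×0.13 = 8.45, 65×0.15 = 9.75, 65×0.15 = 9.75, 65×0.12 = 7.8, 65×0.15 = 9.75, 65×0.16 = 10.4, 65×0.14 = 9.1.
χ² = (16−8.45)²/8.45 + (17−9.75)²/9.75 + (9−9.75)²/9.75 + (5−7.8)²/7.8 + (10−9.75)²/9.75 + (1−10.4)²/10.4 + (7−9.1)²/9.1
   = 6.7459 + 5.3910 + 0.0577 + 1.0051 + 0.0064 + 8.4962 + 0.4846
Sum = 22.187

22.187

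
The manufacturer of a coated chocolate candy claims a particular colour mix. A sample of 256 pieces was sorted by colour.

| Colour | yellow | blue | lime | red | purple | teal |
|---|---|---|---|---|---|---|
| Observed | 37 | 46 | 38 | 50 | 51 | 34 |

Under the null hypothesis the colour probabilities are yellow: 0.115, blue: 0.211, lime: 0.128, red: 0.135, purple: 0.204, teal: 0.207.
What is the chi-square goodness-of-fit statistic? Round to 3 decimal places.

Expected counts E_i = n·p_i: 256×0.115 = 29.44, 256×0.211 = 54.016, 256×0.128 = 32.768, 256×0.135 = 34.56, 256×0.204 = 52.224, 256×0.207 = 52.992.
yellow: (37 − 29.44)²/29.44 = 57.1536/29.44 = 1.9414
blue: (46 − 54.016)²/54.016 = 64.256256/54.016 = 1.1896
lime: (38 − 32.768)²/32.768 = 27.373824/32.768 = 0.8354
red: (50 − 34.56)²/34.56 = 238.3936/34.56 = 6.8980
purple: (51 − 52.224)²/52.224 = 1.498176/52.224 = 0.0287
teal: (34 − 52.992)²/52.992 = 360.696064/52.992 = 6.8066
Sum = 17.700

17.700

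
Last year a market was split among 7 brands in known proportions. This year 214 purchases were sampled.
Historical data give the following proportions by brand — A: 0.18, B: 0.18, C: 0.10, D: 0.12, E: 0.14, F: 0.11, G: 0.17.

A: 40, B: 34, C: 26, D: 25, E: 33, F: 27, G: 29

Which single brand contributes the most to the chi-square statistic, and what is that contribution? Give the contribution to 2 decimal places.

G, 1.50

Expected counts E_i = n·p_i: 214×0.18 = 38.52, 214×0.18 = 38.52, 214×0.10 = 21.4, 214×0.12 = 25.68, 214×0.14 = 29.96, 214×0.11 = 23.54, 214×0.17 = 36.38.
cat         O        E   (O−E)²/E
A          40    38.52      0.057
B          34    38.52      0.530
C          26     21.4      0.989
D          25    25.68      0.018
E          33    29.96      0.308
F          27    23.54      0.509
G          29    36.38      1.497
The largest term is for G: 1.50.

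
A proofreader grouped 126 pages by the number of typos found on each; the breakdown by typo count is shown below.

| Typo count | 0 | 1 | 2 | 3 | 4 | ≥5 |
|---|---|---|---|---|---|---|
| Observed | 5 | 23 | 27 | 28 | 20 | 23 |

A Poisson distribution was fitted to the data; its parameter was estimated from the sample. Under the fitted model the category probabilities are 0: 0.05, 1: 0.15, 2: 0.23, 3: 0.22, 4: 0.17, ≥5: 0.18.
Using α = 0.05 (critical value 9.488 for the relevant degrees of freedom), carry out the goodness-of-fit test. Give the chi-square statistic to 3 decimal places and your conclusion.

1.394; do not reject

Expected counts E_i = n·p_i: 126×0.05 = 6.3, 126×0.15 = 18.9, 126×0.23 = 28.98, 126×0.22 = 27.72, 126×0.17 = 21.42, 126×0.18 = 22.68.
χ² = (5−6.3)²/6.3 + (23−18.9)²/18.9 + (27−28.98)²/28.98 + (28−27.72)²/27.72 + (20−21.42)²/21.42 + (23−22.68)²/22.68
   = 0.2683 + 0.8894 + 0.1353 + 0.0028 + 0.0941 + 0.0045
Sum = 1.394
df = 4. Since 1.394 < 9.488, we do not reject H₀.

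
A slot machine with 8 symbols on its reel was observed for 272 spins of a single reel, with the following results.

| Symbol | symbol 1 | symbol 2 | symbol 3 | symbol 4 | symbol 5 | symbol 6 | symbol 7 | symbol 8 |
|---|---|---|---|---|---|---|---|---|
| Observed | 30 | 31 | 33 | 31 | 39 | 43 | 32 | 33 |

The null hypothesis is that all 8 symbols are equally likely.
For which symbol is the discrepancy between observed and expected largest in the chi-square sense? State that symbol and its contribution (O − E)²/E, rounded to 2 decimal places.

Under H₀ each category has probability 1/8, so each expected count is 272/8 = 34.
symbol 1: (30 − 34)²/34 = 16/34 = 0.471
symbol 2: (31 − 34)²/34 = 9/34 = 0.265
symbol 3: (33 − 34)²/34 = 1/34 = 0.029
symbol 4: (31 − 34)²/34 = 9/34 = 0.265
symbol 5: (39 − 34)²/34 = 25/34 = 0.735
symbol 6: (43 − 34)²/34 = 81/34 = 2.382
symbol 7: (32 − 34)²/34 = 4/34 = 0.118
symbol 8: (33 − 34)²/34 = 1/34 = 0.029
The largest term is for symbol 6: 2.38.

symbol 6, 2.38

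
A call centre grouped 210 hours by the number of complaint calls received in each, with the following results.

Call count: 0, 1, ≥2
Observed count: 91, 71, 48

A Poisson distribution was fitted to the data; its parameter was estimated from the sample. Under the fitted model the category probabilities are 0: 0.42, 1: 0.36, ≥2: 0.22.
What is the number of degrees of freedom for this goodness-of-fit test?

1

There are k = 3 categories and 1 parameter estimated from the data, so df = 3 − 1 − 1 = 1.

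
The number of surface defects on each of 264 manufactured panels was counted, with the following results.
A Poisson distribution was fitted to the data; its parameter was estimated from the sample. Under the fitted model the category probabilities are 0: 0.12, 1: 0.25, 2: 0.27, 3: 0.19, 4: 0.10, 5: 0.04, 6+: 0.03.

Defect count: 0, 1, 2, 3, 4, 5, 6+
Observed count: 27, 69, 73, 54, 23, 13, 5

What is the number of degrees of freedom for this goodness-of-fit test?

There are k = 7 categories and 1 parameter estimated from the data, so df = 7 − 1 − 1 = 5.

5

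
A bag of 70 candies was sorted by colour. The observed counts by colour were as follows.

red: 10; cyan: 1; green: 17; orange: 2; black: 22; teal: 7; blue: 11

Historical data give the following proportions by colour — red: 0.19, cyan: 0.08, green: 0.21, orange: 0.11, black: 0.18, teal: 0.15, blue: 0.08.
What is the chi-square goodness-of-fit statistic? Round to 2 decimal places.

Expected counts E_i = n·p_i: 70×0.19 = 13.3, 70×0.08 = 5.6, 70×0.21 = 14.7, 70×0.11 = 7.7, 70×0.18 = 12.6, 70×0.15 = 10.5, 70×0.08 = 5.6.
χ² = (10−13.3)²/13.3 + (1−5.6)²/5.6 + (17−14.7)²/14.7 + (2−7.7)²/7.7 + (22−12.6)²/12.6 + (7−10.5)²/10.5 + (11−5.6)²/5.6
   = 0.819 + 3.779 + 0.360 + 4.219 + 7.013 + 1.167 + 5.207
Sum = 22.56

22.56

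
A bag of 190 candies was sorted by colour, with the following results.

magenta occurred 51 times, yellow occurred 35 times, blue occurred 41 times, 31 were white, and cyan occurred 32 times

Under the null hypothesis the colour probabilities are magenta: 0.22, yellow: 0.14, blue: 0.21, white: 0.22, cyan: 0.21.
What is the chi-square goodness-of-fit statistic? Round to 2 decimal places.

Expected counts E_i = n·p_i: 190×0.22 = 41.8, 190×0.14 = 26.6, 190×0.21 = 39.9, 190×0.22 = 41.8, 190×0.21 = 39.9.
cat          O        E   (O−E)²/E
magenta     51     41.8      2.025
yellow      35     26.6      2.653
blue        41     39.9      0.030
white       31     41.8      2.790
cyan        32     39.9      1.564
Sum = 9.06

9.06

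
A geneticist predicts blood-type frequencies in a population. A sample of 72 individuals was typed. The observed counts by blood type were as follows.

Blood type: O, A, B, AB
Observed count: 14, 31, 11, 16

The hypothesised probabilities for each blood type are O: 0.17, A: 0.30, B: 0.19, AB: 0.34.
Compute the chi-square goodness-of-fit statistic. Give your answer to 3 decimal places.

7.806

Expected counts E_i = n·p_i: 72×0.17 = 12.24, 72×0.30 = 21.6, 72×0.19 = 13.68, 72×0.34 = 24.48.
χ² = (14−12.24)²/12.24 + (31−21.6)²/21.6 + (11−13.68)²/13.68 + (16−24.48)²/24.48
   = 0.2531 + 4.0907 + 0.5250 + 2.9375
Sum = 7.806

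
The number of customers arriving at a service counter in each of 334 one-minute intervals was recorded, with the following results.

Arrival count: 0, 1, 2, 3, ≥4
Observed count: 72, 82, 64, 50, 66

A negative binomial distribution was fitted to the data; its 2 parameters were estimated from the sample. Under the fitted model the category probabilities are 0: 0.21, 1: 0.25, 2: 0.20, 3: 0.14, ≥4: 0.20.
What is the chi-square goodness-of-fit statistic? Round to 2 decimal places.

Expected counts E_i = n·p_i: 334×0.21 = 70.14, 334×0.25 = 83.5, 334×0.20 = 66.8, 334×0.14 = 46.76, 334×0.20 = 66.8.
cat         O        E   (O−E)²/E
0          72    70.14      0.049
1          82     83.5      0.027
2          64     66.8      0.117
3          50    46.76      0.224
≥4         66     66.8      0.010
Sum = 0.43

0.43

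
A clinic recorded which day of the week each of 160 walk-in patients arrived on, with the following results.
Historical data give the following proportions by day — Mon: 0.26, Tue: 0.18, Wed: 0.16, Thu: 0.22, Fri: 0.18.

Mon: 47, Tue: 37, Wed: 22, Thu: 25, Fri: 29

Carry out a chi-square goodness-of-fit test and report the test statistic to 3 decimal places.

Expected counts E_i = n·p_i: 160×0.26 = 41.6, 160×0.18 = 28.8, 160×0.16 = 25.6, 160×0.22 = 35.2, 160×0.18 = 28.8.
χ² = (47−41.6)²/41.6 + (37−28.8)²/28.8 + (22−25.6)²/25.6 + (25−35.2)²/35.2 + (29−28.8)²/28.8
   = 0.7010 + 2.3347 + 0.5063 + 2.9557 + 0.0014
Sum = 6.499

6.499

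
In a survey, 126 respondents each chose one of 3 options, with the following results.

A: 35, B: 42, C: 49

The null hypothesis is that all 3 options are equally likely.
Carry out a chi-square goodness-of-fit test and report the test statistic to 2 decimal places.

Expected count for each of the 3 categories: 126/3 = 42.
A: (35 − 42)²/42 = 49/42 = 1.167
B: (42 − 42)²/42 = 0/42 = 0.000
C: (49 − 42)²/42 = 49/42 = 1.167
Sum = 2.33

2.33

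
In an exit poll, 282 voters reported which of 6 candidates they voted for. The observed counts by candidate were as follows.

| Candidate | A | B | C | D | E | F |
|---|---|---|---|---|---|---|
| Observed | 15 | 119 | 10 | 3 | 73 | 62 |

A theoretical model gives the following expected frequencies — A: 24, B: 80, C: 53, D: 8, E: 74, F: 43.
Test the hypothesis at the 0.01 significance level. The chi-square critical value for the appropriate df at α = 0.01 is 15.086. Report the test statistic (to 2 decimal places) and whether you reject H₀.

A: (15 − 24)²/24 = 81/24 = 3.375
B: (119 − 80)²/80 = 1521/80 = 19.013
C: (10 − 53)²/53 = 1849/53 = 34.887
D: (3 − 8)²/8 = 25/8 = 3.125
E: (73 − 74)²/74 = 1/74 = 0.014
F: (62 − 43)²/43 = 361/43 = 8.395
Sum = 68.81
df = 5. Since 68.81 > 15.086, we reject H₀.

68.81; reject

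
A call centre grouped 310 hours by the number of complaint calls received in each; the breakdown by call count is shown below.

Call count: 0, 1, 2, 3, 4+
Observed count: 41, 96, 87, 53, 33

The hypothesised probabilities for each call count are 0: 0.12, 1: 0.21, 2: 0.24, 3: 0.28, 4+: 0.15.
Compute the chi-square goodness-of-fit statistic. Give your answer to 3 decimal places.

34.270

Expected counts E_i = n·p_i: 310×0.12 = 37.2, 310×0.21 = 65.1, 310×0.24 = 74.4, 310×0.28 = 86.8, 310×0.15 = 46.5.
χ² = (41−37.2)²/37.2 + (96−65.1)²/65.1 + (87−74.4)²/74.4 + (53−86.8)²/86.8 + (33−46.5)²/46.5
   = 0.3882 + 14.6668 + 2.1339 + 13.1618 + 3.9194
Sum = 34.270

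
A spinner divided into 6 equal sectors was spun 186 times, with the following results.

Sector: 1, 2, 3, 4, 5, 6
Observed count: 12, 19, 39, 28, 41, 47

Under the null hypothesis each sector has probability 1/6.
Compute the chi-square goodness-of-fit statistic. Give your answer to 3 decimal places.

Under H₀ each category has probability 1/6, so each expected count is 186/6 = 31.
cat         O        E   (O−E)²/E
1          12       31    11.6452
2          19       31     4.6452
3          39       31     2.0645
4          28       31     0.2903
5          41       31     3.2258
6          47       31     8.2581
Sum = 30.129

30.129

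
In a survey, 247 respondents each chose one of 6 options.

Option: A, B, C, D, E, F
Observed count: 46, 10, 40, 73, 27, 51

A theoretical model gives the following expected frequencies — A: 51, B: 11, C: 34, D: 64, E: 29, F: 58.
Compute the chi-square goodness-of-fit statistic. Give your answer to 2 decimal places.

3.89

χ² = (46−51)²/51 + (10−11)²/11 + (40−34)²/34 + (73−64)²/64 + (27−29)²/29 + (51−58)²/58
   = 0.490 + 0.091 + 1.059 + 1.266 + 0.138 + 0.845
Sum = 3.89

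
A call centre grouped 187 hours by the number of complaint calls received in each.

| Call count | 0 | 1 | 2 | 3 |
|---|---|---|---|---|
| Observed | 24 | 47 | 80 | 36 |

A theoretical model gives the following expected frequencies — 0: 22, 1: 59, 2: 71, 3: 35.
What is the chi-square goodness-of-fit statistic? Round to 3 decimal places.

cat         O        E   (O−E)²/E
0          24       22     0.1818
1          47       59     2.4407
2          80       71     1.1408
3          36       35     0.0286
Sum = 3.792

3.792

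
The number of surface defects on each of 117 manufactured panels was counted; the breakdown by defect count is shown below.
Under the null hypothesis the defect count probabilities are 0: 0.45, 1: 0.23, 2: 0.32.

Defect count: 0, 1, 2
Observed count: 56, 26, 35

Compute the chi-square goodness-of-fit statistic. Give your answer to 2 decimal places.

Expected counts E_i = n·p_i: 117×0.45 = 52.65, 117×0.23 = 26.91, 117×0.32 = 37.44.
cat         O        E   (O−E)²/E
0          56    52.65      0.213
1          26    26.91      0.031
2          35    37.44      0.159
Sum = 0.40

0.40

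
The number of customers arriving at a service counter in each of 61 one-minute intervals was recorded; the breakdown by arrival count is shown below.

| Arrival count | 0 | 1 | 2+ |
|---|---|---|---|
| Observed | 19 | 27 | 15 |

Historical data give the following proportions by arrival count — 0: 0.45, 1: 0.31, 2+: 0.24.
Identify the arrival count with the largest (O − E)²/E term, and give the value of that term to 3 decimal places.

1, 3.461

Expected counts E_i = n·p_i: 61×0.45 = 27.45, 61×0.31 = 18.91, 61×0.24 = 14.64.
cat         O        E   (O−E)²/E
0          19    27.45     2.6012
1          27    18.91     3.4610
2+         15    14.64     0.0089
The largest term is for 1: 3.461.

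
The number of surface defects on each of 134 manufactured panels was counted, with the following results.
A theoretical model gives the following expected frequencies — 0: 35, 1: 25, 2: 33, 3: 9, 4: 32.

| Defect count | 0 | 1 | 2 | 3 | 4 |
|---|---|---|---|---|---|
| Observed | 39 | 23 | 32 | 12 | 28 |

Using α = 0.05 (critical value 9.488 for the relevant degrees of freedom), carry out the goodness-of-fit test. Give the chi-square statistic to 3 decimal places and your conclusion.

χ² = (39−35)²/35 + (23−25)²/25 + (32−33)²/33 + (12−9)²/9 + (28−32)²/32
   = 0.4571 + 0.1600 + 0.0303 + 1.0000 + 0.5000
Sum = 2.147
df = 4. Since 2.147 < 9.488, we do not reject H₀.

2.147; do not reject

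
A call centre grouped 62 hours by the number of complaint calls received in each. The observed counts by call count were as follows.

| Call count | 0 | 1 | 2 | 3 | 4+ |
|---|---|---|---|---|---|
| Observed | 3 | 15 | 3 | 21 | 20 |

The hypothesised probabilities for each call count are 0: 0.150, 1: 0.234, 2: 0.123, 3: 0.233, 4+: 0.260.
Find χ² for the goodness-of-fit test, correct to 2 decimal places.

11.00

Expected counts E_i = n·p_i: 62×0.150 = 9.3, 62×0.234 = 14.508, 62×0.123 = 7.626, 62×0.233 = 14.446, 62×0.260 = 16.12.
χ² = (3−9.3)²/9.3 + (15−14.508)²/14.508 + (3−7.626)²/7.626 + (21−14.446)²/14.446 + (20−16.12)²/16.12
   = 4.268 + 0.017 + 2.806 + 2.973 + 0.934
Sum = 11.00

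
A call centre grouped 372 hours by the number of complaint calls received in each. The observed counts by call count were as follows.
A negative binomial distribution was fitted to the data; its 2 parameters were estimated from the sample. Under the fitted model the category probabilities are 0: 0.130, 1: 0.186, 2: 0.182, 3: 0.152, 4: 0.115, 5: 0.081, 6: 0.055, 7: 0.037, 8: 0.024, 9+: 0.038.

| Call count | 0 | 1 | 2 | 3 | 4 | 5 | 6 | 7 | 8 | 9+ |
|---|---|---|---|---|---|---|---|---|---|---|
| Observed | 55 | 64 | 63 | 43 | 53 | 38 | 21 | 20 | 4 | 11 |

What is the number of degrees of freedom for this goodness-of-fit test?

7

There are k = 10 categories and 2 parameters estimated from the data, so df = 10 − 1 − 2 = 7.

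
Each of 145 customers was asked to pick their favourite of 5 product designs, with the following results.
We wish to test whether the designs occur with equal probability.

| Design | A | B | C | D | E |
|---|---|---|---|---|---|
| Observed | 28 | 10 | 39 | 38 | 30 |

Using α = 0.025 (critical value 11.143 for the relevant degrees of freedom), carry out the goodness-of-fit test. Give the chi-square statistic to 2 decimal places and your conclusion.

18.76; reject

Expected count for each of the 5 categories: 145/5 = 29.
A: (28 − 29)²/29 = 1/29 = 0.034
B: (10 − 29)²/29 = 361/29 = 12.448
C: (39 − 29)²/29 = 100/29 = 3.448
D: (38 − 29)²/29 = 81/29 = 2.793
E: (30 − 29)²/29 = 1/29 = 0.034
Sum = 18.76
df = 4. Since 18.76 > 11.143, we reject H₀.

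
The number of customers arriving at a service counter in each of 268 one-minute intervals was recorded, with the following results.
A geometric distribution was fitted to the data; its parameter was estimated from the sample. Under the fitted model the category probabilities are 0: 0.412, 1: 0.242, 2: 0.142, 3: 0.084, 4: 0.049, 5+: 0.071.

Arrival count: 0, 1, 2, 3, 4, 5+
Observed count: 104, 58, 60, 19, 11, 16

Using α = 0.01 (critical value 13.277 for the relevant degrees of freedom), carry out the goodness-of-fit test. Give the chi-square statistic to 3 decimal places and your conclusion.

Expected counts E_i = n·p_i: 268×0.412 = 110.416, 268×0.242 = 64.856, 268×0.142 = 38.056, 268×0.084 = 22.512, 268×0.049 = 13.132, 268×0.071 = 19.028.
cat         O        E   (O−E)²/E
0         104  110.416     0.3728
1          58   64.856     0.7248
2          60   38.056    12.6534
3          19   22.512     0.5479
4          11   13.132     0.3461
5+         16   19.028     0.4819
Sum = 15.127
df = 4. Since 15.127 > 13.277, we reject H₀.

15.127; reject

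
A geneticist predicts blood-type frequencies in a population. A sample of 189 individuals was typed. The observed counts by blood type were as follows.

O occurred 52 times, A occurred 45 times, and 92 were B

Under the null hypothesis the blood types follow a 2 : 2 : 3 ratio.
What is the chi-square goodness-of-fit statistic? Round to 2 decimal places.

Ratio total = 7. Expected counts: 189×2/7 = 54, 189×2/7 = 54, 189×3/7 = 81.
χ² = (52−54)²/54 + (45−54)²/54 + (92−81)²/81
   = 0.074 + 1.500 + 1.494
Sum = 3.07

3.07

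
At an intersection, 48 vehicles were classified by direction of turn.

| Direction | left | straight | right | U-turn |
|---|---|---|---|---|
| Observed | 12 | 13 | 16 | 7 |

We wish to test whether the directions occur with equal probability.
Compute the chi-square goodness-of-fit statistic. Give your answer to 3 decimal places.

3.500

Under H₀ each category has probability 1/4, so each expected count is 48/4 = 12.
cat           O        E   (O−E)²/E
left         12       12     0.0000
straight     13       12     0.0833
right        16       12     1.3333
U-turn        7       12     2.0833
Sum = 3.500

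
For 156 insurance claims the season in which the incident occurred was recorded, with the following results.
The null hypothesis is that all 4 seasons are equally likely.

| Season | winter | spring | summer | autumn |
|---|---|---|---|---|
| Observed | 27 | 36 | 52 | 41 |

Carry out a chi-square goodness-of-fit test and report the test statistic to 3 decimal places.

Expected count for each of the 4 categories: 156/4 = 39.
winter: (27 − 39)²/39 = 144/39 = 3.6923
spring: (36 − 39)²/39 = 9/39 = 0.2308
summer: (52 − 39)²/39 = 169/39 = 4.3333
autumn: (41 − 39)²/39 = 4/39 = 0.1026
Sum = 8.359

8.359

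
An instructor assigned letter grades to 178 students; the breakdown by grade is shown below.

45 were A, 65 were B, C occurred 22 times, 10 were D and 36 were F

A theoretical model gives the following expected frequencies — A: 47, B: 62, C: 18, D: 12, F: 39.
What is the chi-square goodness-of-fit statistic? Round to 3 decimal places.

A: (45 − 47)²/47 = 4/47 = 0.0851
B: (65 − 62)²/62 = 9/62 = 0.1452
C: (22 − 18)²/18 = 16/18 = 0.8889
D: (10 − 12)²/12 = 4/12 = 0.3333
F: (36 − 39)²/39 = 9/39 = 0.2308
Sum = 1.683

1.683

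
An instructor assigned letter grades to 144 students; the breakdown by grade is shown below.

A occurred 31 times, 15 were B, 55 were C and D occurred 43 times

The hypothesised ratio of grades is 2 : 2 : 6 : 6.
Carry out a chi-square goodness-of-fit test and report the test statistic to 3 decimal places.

12.148

Ratio total = 16. Expected counts: 144×2/16 = 18, 144×2/16 = 18, 144×6/16 = 54, 144×6/16 = 54.
χ² = (31−18)²/18 + (15−18)²/18 + (55−54)²/54 + (43−54)²/54
   = 9.3889 + 0.5000 + 0.0185 + 2.2407
Sum = 12.148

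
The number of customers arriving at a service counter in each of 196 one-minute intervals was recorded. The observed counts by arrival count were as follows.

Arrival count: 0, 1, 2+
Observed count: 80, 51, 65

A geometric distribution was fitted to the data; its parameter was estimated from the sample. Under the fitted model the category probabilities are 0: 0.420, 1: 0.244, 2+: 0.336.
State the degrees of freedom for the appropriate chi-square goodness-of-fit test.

There are k = 3 categories and 1 parameter estimated from the data, so df = 3 − 1 − 1 = 1.

1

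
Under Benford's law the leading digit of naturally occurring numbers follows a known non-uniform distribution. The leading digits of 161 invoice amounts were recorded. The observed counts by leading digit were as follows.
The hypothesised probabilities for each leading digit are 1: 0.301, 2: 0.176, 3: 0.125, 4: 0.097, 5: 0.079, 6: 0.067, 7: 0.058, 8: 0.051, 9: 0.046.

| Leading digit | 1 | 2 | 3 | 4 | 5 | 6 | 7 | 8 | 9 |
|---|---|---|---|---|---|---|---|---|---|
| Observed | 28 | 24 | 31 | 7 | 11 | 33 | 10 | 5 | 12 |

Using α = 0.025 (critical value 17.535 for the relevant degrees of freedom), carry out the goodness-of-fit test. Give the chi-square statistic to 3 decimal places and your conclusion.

70.060; reject

Expected counts E_i = n·p_i: 161×0.301 = 48.461, 161×0.176 = 28.336, 161×0.125 = 20.125, 161×0.097 = 15.617, 161×0.079 = 12.719, 161×0.067 = 10.787, 161×0.058 = 9.338, 161×0.051 = 8.211, 161×0.046 = 7.406.
cat         O        E   (O−E)²/E
1          28   48.461     8.6390
2          24   28.336     0.6635
3          31   20.125     5.8766
4           7   15.617     4.7546
5          11   12.719     0.2323
6          33   10.787    45.7419
7          10    9.338     0.0469
8           5    8.211     1.2557
9          12    7.406     2.8497
Sum = 70.060
df = 8. Since 70.060 > 17.535, we reject H₀.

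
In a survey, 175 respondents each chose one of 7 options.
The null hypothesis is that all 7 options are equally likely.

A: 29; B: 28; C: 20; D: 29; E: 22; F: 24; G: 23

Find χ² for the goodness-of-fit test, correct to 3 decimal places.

Expected count for each of the 7 categories: 175/7 = 25.
A: (29 − 25)²/25 = 16/25 = 0.6400
B: (28 − 25)²/25 = 9/25 = 0.3600
C: (20 − 25)²/25 = 25/25 = 1.0000
D: (29 − 25)²/25 = 16/25 = 0.6400
E: (22 − 25)²/25 = 9/25 = 0.3600
F: (24 − 25)²/25 = 1/25 = 0.0400
G: (23 − 25)²/25 = 4/25 = 0.1600
Sum = 3.200

3.200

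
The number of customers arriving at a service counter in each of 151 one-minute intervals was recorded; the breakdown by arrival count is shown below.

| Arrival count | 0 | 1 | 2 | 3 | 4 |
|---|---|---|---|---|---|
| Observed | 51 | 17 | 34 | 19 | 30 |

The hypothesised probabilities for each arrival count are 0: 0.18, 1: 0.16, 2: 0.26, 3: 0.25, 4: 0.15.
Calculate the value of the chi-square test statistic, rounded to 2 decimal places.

35.40

Expected counts E_i = n·p_i: 151×0.18 = 27.18, 151×0.16 = 24.16, 151×0.26 = 39.26, 151×0.25 = 37.75, 151×0.15 = 22.65.
cat         O        E   (O−E)²/E
0          51    27.18     20.875
1          17    24.16      2.122
2          34    39.26      0.705
3          19    37.75      9.313
4          30    22.65      2.385
Sum = 35.40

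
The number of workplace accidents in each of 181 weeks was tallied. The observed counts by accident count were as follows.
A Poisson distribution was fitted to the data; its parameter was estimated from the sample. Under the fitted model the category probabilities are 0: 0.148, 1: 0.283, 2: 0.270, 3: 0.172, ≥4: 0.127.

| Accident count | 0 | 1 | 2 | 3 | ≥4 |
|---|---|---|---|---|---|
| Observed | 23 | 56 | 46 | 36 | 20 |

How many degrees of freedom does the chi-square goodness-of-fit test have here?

There are k = 5 categories and 1 parameter estimated from the data, so df = 5 − 1 − 1 = 3.

3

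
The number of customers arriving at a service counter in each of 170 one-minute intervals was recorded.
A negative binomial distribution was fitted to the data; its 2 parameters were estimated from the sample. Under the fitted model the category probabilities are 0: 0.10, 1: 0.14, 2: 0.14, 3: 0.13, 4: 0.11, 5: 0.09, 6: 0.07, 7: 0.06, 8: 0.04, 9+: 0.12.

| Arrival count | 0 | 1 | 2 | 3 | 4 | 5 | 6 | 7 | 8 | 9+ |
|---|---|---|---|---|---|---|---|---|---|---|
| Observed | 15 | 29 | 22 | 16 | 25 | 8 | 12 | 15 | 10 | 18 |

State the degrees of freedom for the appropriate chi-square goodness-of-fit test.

7

There are k = 10 categories and 2 parameters estimated from the data, so df = 10 − 1 − 2 = 7.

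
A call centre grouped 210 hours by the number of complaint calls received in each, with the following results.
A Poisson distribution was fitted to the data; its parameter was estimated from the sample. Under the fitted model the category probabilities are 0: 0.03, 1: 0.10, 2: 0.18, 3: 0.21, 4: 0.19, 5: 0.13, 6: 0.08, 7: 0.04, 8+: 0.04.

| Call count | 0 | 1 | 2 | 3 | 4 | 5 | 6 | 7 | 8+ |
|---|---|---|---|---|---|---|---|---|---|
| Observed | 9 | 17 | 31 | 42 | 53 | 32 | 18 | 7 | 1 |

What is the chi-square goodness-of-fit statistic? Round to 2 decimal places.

Expected counts E_i = n·p_i: 210×0.03 = 6.3, 210×0.10 = 21, 210×0.18 = 37.8, 210×0.21 = 44.1, 210×0.19 = 39.9, 210×0.13 = 27.3, 210×0.08 = 16.8, 210×0.04 = 8.4, 210×0.04 = 8.4.
χ² = (9−6.3)²/6.3 + (17−21)²/21 + (31−37.8)²/37.8 + (42−44.1)²/44.1 + (53−39.9)²/39.9 + (32−27.3)²/27.3 + (18−16.8)²/16.8 + (7−8.4)²/8.4 + (1−8.4)²/8.4
   = 1.157 + 0.762 + 1.223 + 0.100 + 4.301 + 0.809 + 0.086 + 0.233 + 6.519
Sum = 15.19

15.19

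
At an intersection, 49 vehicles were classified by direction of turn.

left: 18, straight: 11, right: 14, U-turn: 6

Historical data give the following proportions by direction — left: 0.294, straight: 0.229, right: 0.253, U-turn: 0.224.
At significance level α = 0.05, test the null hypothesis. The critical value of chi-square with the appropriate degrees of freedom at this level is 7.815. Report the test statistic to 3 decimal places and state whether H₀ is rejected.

Expected counts E_i = n·p_i: 49×0.294 = 14.406, 49×0.229 = 11.221, 49×0.253 = 12.397, 49×0.224 = 10.976.
left: (18 − 14.406)²/14.406 = 12.916836/14.406 = 0.8966
straight: (11 − 11.221)²/11.221 = 0.048841/11.221 = 0.0044
right: (14 − 12.397)²/12.397 = 2.569609/12.397 = 0.2073
U-turn: (6 − 10.976)²/10.976 = 24.760576/10.976 = 2.2559
Sum = 3.364
df = 3. Since 3.364 < 7.815, we do not reject H₀.

3.364; do not reject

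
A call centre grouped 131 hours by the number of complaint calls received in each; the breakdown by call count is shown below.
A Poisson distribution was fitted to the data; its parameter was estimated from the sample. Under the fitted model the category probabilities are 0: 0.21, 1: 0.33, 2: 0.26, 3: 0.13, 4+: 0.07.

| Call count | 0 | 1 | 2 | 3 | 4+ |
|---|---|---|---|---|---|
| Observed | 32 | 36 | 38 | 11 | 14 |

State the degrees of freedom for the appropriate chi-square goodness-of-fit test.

3

There are k = 5 categories and 1 parameter estimated from the data, so df = 5 − 1 − 1 = 3.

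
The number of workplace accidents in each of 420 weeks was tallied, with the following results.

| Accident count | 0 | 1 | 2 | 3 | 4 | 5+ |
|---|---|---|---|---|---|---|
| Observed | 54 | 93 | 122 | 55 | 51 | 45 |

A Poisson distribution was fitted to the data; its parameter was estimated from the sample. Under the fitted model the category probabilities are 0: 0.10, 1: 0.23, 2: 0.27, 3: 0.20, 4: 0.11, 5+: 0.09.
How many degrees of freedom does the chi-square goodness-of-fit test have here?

4

There are k = 6 categories and 1 parameter estimated from the data, so df = 6 − 1 − 1 = 4.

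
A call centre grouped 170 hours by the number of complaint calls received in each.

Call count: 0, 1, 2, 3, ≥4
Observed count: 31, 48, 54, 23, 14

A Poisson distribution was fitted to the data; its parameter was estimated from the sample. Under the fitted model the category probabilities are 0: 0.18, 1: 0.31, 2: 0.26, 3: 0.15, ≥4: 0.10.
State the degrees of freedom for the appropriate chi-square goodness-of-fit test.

3

There are k = 5 categories and 1 parameter estimated from the data, so df = 5 − 1 − 1 = 3.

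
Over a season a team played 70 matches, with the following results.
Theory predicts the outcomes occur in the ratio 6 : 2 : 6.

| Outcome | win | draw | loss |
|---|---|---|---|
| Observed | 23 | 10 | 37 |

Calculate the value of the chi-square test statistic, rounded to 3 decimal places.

3.267

Ratio total = 14. Expected counts: 70×6/14 = 30, 70×2/14 = 10, 70×6/14 = 30.
win: (23 − 30)²/30 = 49/30 = 1.6333
draw: (10 − 10)²/10 = 0/10 = 0.0000
loss: (37 − 30)²/30 = 49/30 = 1.6333
Sum = 3.267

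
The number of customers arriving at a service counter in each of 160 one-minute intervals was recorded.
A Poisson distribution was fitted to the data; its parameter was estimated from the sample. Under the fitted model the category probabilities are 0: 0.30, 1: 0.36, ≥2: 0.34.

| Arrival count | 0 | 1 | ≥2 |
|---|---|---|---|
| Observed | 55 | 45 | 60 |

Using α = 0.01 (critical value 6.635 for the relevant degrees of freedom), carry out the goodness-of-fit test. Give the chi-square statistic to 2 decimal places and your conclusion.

Expected counts E_i = n·p_i: 160×0.30 = 48, 160×0.36 = 57.6, 160×0.34 = 54.4.
χ² = (55−48)²/48 + (45−57.6)²/57.6 + (60−54.4)²/54.4
   = 1.021 + 2.756 + 0.576
Sum = 4.35
df = 1. Since 4.35 < 6.635, we do not reject H₀.

4.35; do not reject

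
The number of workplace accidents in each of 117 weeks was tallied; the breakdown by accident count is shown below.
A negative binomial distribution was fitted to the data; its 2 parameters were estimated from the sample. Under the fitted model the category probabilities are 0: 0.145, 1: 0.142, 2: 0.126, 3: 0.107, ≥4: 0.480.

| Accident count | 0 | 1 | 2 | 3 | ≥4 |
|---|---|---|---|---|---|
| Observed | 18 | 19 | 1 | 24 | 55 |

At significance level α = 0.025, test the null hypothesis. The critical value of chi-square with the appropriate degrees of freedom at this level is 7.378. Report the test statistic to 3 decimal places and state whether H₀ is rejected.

Expected counts E_i = n·p_i: 117×0.145 = 16.965, 117×0.142 = 16.614, 117×0.126 = 14.742, 117×0.107 = 12.519, 117×0.480 = 56.16.
cat         O        E   (O−E)²/E
0          18   16.965     0.0631
1          19   16.614     0.3427
2           1   14.742    12.8098
3          24   12.519    10.5291
≥4         55    56.16     0.0240
Sum = 23.769
df = 2. Since 23.769 > 7.378, we reject H₀.

23.769; reject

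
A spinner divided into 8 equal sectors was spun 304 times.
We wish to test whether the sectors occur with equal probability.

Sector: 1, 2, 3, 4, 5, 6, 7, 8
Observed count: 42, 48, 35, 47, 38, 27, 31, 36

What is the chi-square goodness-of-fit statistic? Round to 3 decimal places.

Expected count for each of the 8 categories: 304/8 = 38.
cat         O        E   (O−E)²/E
1          42       38     0.4211
2          48       38     2.6316
3          35       38     0.2368
4          47       38     2.1316
5          38       38     0.0000
6          27       38     3.1842
7          31       38     1.2895
8          36       38     0.1053
Sum = 10.000

10.000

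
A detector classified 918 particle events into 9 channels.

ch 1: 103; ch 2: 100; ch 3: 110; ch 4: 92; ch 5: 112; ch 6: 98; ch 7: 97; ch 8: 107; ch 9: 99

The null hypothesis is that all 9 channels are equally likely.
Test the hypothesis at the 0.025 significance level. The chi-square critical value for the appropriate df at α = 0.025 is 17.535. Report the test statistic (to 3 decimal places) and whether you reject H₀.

3.373; do not reject

Under H₀ each category has probability 1/9, so each expected count is 918/9 = 102.
ch 1: (103 − 102)²/102 = 1/102 = 0.0098
ch 2: (100 − 102)²/102 = 4/102 = 0.0392
ch 3: (110 − 102)²/102 = 64/102 = 0.6275
ch 4: (92 − 102)²/102 = 100/102 = 0.9804
ch 5: (112 − 102)²/102 = 100/102 = 0.9804
ch 6: (98 − 102)²/102 = 16/102 = 0.1569
ch 7: (97 − 102)²/102 = 25/102 = 0.2451
ch 8: (107 − 102)²/102 = 25/102 = 0.2451
ch 9: (99 − 102)²/102 = 9/102 = 0.0882
Sum = 3.373
df = 8. Since 3.373 < 17.535, we do not reject H₀.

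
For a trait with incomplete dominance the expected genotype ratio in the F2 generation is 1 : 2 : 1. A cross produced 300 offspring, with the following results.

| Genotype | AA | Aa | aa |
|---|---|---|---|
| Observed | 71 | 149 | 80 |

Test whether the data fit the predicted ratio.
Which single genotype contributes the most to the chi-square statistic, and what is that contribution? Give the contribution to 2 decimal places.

Ratio total = 4. Expected counts: 300×1/4 = 75, 300×2/4 = 150, 300×1/4 = 75.
AA: (71 − 75)²/75 = 16/75 = 0.213
Aa: (149 − 150)²/150 = 1/150 = 0.007
aa: (80 − 75)²/75 = 25/75 = 0.333
The largest term is for aa: 0.33.

aa, 0.33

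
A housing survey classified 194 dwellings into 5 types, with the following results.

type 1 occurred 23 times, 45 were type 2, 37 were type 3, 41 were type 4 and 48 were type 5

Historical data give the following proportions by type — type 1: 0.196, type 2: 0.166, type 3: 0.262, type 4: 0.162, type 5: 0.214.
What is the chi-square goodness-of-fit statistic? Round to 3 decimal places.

18.711

Expected counts E_i = n·p_i: 194×0.196 = 38.024, 194×0.166 = 32.204, 194×0.262 = 50.828, 194×0.162 = 31.428, 194×0.214 = 41.516.
type 1: (23 − 38.024)²/38.024 = 225.720576/38.024 = 5.9363
type 2: (45 − 32.204)²/32.204 = 163.737616/32.204 = 5.0844
type 3: (37 − 50.828)²/50.828 = 191.213584/50.828 = 3.7620
type 4: (41 − 31.428)²/31.428 = 91.623184/31.428 = 2.9153
type 5: (48 − 41.516)²/41.516 = 42.042256/41.516 = 1.0127
Sum = 18.711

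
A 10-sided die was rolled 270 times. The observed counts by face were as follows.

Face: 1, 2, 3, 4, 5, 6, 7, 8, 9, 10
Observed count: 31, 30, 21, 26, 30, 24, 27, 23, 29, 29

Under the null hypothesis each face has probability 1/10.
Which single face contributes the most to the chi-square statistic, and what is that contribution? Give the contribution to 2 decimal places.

Expected count for each of the 10 categories: 270/10 = 27.
1: (31 − 27)²/27 = 16/27 = 0.593
2: (30 − 27)²/27 = 9/27 = 0.333
3: (21 − 27)²/27 = 36/27 = 1.333
4: (26 − 27)²/27 = 1/27 = 0.037
5: (30 − 27)²/27 = 9/27 = 0.333
6: (24 − 27)²/27 = 9/27 = 0.333
7: (27 − 27)²/27 = 0/27 = 0.000
8: (23 − 27)²/27 = 16/27 = 0.593
9: (29 − 27)²/27 = 4/27 = 0.148
10: (29 − 27)²/27 = 4/27 = 0.148
The largest term is for 3: 1.33.

3, 1.33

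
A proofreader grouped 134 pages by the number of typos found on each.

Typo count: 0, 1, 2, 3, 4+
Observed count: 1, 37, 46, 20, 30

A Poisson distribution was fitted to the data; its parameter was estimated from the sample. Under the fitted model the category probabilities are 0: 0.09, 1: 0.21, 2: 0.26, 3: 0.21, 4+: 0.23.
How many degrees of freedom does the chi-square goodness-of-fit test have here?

There are k = 5 categories and 1 parameter estimated from the data, so df = 5 − 1 − 1 = 3.

3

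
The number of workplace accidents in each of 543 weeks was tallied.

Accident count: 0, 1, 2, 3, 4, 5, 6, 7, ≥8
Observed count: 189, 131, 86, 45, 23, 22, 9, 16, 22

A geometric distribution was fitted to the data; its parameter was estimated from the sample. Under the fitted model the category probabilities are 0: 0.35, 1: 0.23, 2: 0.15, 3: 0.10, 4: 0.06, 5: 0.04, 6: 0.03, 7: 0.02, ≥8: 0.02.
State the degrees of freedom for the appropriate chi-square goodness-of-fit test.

There are k = 9 categories and 1 parameter estimated from the data, so df = 9 − 1 − 1 = 7.

7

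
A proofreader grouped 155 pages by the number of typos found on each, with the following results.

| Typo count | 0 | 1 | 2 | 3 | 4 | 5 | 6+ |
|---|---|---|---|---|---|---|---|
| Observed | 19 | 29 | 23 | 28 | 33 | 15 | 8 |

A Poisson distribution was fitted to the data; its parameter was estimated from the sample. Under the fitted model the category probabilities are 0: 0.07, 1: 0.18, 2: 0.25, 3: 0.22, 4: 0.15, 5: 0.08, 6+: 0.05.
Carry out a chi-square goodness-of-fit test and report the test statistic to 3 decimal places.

18.300

Expected counts E_i = n·p_i: 155×0.07 = 10.85, 155×0.18 = 27.9, 155×0.25 = 38.75, 155×0.22 = 34.1, 155×0.15 = 23.25, 155×0.08 = 12.4, 155×0.05 = 7.75.
cat         O        E   (O−E)²/E
0          19    10.85     6.1219
1          29     27.9     0.0434
2          23    38.75     6.4016
3          28     34.1     1.0912
4          33    23.25     4.0887
5          15     12.4     0.5452
6+          8     7.75     0.0081
Sum = 18.300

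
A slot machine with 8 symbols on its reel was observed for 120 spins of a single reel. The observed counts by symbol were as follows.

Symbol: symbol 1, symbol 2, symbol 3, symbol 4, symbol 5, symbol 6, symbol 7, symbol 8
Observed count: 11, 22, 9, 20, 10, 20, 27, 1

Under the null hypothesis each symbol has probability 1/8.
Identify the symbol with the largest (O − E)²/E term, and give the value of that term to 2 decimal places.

Under H₀ each category has probability 1/8, so each expected count is 120/8 = 15.
symbol 1: (11 − 15)²/15 = 16/15 = 1.067
symbol 2: (22 − 15)²/15 = 49/15 = 3.267
symbol 3: (9 − 15)²/15 = 36/15 = 2.400
symbol 4: (20 − 15)²/15 = 25/15 = 1.667
symbol 5: (10 − 15)²/15 = 25/15 = 1.667
symbol 6: (20 − 15)²/15 = 25/15 = 1.667
symbol 7: (27 − 15)²/15 = 144/15 = 9.600
symbol 8: (1 − 15)²/15 = 196/15 = 13.067
The largest term is for symbol 8: 13.07.

symbol 8, 13.07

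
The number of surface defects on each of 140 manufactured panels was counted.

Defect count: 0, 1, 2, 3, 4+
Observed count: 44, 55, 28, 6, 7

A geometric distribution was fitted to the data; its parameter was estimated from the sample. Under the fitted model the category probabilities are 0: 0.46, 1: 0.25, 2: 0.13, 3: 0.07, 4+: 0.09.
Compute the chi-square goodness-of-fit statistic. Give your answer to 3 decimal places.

27.130

Expected counts E_i = n·p_i: 140×0.46 = 64.4, 140×0.25 = 35, 140×0.13 = 18.2, 140×0.07 = 9.8, 140×0.09 = 12.6.
cat         O        E   (O−E)²/E
0          44     64.4     6.4621
1          55       35    11.4286
2          28     18.2     5.2769
3           6      9.8     1.4735
4+          7     12.6     2.4889
Sum = 27.130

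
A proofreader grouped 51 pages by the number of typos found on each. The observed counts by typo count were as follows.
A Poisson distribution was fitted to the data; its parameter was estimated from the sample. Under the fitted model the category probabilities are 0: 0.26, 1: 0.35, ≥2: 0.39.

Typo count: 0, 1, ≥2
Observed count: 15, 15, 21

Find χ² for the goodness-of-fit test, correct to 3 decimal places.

Expected counts E_i = n·p_i: 51×0.26 = 13.26, 51×0.35 = 17.85, 51×0.39 = 19.89.
cat         O        E   (O−E)²/E
0          15    13.26     0.2283
1          15    17.85     0.4550
≥2         21    19.89     0.0619
Sum = 0.745

0.745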